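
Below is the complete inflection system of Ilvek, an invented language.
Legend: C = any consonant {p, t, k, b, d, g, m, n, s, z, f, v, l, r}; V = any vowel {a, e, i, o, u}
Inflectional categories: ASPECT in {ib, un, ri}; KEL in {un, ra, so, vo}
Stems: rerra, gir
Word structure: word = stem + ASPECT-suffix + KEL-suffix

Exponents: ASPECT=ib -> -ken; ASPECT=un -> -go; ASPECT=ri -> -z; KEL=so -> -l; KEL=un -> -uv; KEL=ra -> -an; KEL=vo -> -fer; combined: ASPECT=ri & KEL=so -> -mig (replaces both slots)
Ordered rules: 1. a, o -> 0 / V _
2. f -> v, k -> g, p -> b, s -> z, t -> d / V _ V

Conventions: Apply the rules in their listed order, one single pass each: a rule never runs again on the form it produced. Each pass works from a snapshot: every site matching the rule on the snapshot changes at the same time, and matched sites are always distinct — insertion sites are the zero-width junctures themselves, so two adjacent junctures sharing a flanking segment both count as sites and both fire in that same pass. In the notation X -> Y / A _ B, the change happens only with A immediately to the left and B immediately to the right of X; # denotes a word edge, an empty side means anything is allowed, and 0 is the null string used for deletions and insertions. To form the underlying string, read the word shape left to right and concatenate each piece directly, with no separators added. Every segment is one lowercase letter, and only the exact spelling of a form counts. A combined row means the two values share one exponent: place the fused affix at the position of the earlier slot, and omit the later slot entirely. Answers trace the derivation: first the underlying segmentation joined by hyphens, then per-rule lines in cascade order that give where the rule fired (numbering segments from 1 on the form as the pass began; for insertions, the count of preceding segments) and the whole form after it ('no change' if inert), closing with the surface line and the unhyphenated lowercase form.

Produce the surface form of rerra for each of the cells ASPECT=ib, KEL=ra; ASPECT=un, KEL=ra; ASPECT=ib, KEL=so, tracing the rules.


cell ASPECT=ib, KEL=ra:
underlying: rerra-ken-an
1. a, o -> 0 / V _: no change
2. f -> v, k -> g, p -> b, s -> z, t -> d / V _ V: fires at position(s) 6: rerragenan
surface: rerragenan

cell ASPECT=un, KEL=ra:
underlying: rerra-go-an
1. a, o -> 0 / V _: fires at position(s) 8: rerragon
2. f -> v, k -> g, p -> b, s -> z, t -> d / V _ V: no change
surface: rerragon

cell ASPECT=ib, KEL=so:
underlying: rerra-ken-l
1. a, o -> 0 / V _: no change
2. f -> v, k -> g, p -> b, s -> z, t -> d / V _ V: fires at position(s) 6: rerragenl
surface: rerragenl


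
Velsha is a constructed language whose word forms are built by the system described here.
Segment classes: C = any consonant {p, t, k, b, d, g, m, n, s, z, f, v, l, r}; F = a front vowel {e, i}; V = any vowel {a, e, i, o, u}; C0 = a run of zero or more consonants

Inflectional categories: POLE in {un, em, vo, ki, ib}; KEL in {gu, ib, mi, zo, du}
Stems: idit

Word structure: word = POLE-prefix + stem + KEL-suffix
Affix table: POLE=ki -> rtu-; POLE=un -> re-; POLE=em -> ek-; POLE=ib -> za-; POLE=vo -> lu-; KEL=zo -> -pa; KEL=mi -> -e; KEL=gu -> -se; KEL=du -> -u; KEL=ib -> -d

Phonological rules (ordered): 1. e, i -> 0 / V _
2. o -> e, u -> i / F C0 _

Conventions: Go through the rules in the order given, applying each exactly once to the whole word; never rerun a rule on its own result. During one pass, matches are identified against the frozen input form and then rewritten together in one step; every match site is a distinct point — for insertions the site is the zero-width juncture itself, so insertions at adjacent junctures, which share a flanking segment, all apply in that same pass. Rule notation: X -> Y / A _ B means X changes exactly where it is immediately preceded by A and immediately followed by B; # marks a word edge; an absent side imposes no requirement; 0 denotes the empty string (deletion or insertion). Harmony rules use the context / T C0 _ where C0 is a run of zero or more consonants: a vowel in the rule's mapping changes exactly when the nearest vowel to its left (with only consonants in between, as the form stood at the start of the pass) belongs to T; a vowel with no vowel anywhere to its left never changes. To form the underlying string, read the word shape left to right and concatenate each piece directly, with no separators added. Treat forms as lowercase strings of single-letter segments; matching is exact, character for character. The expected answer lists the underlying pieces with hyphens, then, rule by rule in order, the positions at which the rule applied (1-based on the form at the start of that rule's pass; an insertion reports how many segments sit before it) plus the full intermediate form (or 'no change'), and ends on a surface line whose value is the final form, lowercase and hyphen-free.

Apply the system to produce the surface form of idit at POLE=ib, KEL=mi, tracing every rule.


underlying: za-idit-e
1. e, i -> 0 / V _: fires at position(s) 3: zadite
2. o -> e, u -> i / F C0 _: no change
surface: zadite


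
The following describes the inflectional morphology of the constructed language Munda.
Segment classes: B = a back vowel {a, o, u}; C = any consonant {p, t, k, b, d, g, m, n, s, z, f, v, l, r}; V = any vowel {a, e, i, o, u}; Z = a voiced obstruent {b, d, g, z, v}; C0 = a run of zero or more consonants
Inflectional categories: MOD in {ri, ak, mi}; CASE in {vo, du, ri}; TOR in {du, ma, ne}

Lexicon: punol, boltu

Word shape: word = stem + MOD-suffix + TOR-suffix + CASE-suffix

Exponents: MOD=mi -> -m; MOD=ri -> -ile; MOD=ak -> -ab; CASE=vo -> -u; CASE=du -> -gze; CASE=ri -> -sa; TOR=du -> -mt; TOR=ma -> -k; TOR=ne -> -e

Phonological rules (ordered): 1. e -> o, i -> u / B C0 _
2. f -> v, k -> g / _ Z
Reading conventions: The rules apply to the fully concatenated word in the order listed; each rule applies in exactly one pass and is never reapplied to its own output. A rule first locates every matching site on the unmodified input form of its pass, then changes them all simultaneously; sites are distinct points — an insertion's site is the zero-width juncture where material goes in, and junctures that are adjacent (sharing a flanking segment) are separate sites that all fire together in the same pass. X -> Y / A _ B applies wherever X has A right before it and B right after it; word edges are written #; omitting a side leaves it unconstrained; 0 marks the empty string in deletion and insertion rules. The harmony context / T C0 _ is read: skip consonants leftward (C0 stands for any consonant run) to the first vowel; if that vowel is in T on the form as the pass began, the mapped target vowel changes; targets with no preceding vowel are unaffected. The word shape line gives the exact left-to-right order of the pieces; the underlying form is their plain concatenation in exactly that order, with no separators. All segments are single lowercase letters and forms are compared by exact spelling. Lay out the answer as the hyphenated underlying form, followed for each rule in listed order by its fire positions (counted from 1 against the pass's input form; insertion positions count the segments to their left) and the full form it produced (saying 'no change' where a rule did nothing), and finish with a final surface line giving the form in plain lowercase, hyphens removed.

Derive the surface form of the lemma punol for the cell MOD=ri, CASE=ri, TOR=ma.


underlying: punol-ile-k-sa
1. e -> o, i -> u / B C0 _: fires at position(s) 6: punoluleksa
2. f -> v, k -> g / _ Z: no change
surface: punoluleksa


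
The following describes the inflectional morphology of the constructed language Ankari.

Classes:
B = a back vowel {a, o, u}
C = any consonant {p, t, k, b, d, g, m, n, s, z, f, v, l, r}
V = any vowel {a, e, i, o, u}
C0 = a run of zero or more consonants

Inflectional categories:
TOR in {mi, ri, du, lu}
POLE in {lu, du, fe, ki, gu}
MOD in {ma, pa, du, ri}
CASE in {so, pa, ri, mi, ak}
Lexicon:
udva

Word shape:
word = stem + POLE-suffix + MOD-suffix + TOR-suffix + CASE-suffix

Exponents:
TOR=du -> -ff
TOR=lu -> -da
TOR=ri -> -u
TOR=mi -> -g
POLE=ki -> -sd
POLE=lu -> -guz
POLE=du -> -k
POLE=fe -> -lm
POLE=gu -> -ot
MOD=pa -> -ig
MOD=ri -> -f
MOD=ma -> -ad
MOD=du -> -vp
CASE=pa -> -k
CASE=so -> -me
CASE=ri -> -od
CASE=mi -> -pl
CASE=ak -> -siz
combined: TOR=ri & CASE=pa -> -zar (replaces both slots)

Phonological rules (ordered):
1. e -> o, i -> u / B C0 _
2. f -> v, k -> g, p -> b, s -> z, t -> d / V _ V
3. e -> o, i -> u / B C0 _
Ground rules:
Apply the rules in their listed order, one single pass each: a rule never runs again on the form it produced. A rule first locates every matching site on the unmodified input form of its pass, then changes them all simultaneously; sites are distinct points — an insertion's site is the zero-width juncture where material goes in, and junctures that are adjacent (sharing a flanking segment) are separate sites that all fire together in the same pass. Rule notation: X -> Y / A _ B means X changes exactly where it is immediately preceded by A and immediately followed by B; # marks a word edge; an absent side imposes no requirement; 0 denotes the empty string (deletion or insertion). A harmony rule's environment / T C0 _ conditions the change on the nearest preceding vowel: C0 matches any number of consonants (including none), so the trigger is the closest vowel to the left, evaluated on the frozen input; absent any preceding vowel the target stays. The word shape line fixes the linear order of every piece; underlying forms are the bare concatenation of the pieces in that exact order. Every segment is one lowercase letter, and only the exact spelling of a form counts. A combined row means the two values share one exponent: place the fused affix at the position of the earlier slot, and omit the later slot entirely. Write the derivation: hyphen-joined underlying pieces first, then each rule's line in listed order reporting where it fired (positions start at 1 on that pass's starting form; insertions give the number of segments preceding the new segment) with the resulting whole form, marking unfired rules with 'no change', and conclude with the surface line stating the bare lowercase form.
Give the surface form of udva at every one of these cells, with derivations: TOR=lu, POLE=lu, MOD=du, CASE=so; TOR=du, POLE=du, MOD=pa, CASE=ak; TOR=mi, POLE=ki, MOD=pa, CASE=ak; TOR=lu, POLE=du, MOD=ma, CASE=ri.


cell TOR=lu, POLE=lu, MOD=du, CASE=so:
underlying: udva-guz-vp-da-me
1. e -> o, i -> u / B C0 _: fires at position(s) 13: udvaguzvpdamo
2. f -> v, k -> g, p -> b, s -> z, t -> d / V _ V: no change
3. e -> o, i -> u / B C0 _: no change
surface: udvaguzvpdamo

cell TOR=du, POLE=du, MOD=pa, CASE=ak:
underlying: udva-k-ig-ff-siz
1. e -> o, i -> u / B C0 _: fires at position(s) 6: udvakugffsiz
2. f -> v, k -> g, p -> b, s -> z, t -> d / V _ V: fires at position(s) 5: udvagugffsiz
3. e -> o, i -> u / B C0 _: fires at position(s) 11: udvagugffsuz
surface: udvagugffsuz

cell TOR=mi, POLE=ki, MOD=pa, CASE=ak:
underlying: udva-sd-ig-g-siz
1. e -> o, i -> u / B C0 _: fires at position(s) 7: udvasduggsiz
2. f -> v, k -> g, p -> b, s -> z, t -> d / V _ V: no change
3. e -> o, i -> u / B C0 _: fires at position(s) 11: udvasduggsuz
surface: udvasduggsuz

cell TOR=lu, POLE=du, MOD=ma, CASE=ri:
underlying: udva-k-ad-da-od
1. e -> o, i -> u / B C0 _: no change
2. f -> v, k -> g, p -> b, s -> z, t -> d / V _ V: fires at position(s) 5: udvagaddaod
3. e -> o, i -> u / B C0 _: no change
surface: udvagaddaod


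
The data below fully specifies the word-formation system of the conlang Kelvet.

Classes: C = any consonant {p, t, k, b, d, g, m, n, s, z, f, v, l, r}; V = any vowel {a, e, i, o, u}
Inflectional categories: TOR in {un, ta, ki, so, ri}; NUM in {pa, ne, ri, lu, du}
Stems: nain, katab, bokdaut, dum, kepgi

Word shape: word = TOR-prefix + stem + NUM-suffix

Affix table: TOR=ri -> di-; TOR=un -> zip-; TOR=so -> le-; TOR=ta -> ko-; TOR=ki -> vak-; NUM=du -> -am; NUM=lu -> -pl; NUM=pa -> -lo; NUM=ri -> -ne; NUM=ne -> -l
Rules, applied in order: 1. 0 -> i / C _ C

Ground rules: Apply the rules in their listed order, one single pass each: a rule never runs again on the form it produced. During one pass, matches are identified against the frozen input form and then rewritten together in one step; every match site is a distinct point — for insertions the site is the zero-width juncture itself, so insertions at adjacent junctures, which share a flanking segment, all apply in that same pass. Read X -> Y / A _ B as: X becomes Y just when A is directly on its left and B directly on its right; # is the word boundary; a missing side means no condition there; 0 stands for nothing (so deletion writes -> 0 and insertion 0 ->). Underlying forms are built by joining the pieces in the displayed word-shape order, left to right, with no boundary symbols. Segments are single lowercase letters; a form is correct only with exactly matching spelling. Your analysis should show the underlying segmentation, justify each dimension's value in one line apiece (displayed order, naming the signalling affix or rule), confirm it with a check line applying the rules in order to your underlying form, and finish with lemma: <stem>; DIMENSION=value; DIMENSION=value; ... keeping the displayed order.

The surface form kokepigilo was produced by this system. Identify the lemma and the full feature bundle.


underlying: ko-kepgi-lo
TOR=ta - signalled by the affix ko-
NUM=pa - signalled by the affix -lo
check: kokepgilo -> kokepigilo
lemma: kepgi; TOR=ta; NUM=pa


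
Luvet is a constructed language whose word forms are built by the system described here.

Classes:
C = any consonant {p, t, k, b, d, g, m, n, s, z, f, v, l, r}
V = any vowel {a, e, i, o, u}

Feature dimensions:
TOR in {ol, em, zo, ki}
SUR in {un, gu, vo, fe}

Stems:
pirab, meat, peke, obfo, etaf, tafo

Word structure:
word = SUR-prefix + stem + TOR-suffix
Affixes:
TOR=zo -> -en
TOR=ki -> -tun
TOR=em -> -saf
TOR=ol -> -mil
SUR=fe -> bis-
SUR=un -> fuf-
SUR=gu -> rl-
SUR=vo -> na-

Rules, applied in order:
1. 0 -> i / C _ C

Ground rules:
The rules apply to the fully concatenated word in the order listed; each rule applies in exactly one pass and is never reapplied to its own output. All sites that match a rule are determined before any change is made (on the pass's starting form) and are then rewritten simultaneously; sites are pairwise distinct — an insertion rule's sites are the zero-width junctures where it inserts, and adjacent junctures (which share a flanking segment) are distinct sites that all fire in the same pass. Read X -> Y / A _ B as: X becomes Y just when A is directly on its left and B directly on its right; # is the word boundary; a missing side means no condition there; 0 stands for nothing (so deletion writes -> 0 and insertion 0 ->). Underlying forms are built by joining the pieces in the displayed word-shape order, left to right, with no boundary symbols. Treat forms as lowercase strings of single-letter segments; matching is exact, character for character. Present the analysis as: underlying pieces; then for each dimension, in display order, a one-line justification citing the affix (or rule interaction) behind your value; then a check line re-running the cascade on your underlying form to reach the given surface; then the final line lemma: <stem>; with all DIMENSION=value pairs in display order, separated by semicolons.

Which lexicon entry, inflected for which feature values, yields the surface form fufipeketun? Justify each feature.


underlying: fuf-peke-tun
TOR=ki - signalled by the affix -tun
SUR=un - signalled by the affix fuf-
check: fufpeketun -> fufipeketun
lemma: peke; TOR=ki; SUR=un


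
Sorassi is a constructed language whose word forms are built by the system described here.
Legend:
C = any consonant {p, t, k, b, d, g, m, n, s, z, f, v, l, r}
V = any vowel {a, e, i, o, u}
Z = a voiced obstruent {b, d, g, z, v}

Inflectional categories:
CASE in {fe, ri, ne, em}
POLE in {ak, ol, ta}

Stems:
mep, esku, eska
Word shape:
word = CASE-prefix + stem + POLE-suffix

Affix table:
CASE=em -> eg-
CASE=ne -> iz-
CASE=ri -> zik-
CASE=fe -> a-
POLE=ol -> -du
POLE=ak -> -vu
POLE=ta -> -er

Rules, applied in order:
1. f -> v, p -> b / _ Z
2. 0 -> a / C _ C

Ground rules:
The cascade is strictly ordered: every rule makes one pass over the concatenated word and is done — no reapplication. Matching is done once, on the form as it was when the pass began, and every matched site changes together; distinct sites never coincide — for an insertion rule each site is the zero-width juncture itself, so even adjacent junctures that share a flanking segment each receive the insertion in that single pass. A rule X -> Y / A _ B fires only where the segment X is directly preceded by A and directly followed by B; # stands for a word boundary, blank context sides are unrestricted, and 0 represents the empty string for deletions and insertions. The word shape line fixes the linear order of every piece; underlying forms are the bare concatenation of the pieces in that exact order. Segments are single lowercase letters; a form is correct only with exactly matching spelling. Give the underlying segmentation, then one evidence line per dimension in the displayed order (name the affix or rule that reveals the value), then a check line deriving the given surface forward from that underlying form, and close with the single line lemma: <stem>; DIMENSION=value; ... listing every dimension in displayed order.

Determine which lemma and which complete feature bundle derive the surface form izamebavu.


underlying: iz-mep-vu
CASE=ne - signalled by the affix iz-
POLE=ak - signalled by the affix -vu
check: izmepvu -> izmebvu -> izamebavu
lemma: mep; CASE=ne; POLE=ak


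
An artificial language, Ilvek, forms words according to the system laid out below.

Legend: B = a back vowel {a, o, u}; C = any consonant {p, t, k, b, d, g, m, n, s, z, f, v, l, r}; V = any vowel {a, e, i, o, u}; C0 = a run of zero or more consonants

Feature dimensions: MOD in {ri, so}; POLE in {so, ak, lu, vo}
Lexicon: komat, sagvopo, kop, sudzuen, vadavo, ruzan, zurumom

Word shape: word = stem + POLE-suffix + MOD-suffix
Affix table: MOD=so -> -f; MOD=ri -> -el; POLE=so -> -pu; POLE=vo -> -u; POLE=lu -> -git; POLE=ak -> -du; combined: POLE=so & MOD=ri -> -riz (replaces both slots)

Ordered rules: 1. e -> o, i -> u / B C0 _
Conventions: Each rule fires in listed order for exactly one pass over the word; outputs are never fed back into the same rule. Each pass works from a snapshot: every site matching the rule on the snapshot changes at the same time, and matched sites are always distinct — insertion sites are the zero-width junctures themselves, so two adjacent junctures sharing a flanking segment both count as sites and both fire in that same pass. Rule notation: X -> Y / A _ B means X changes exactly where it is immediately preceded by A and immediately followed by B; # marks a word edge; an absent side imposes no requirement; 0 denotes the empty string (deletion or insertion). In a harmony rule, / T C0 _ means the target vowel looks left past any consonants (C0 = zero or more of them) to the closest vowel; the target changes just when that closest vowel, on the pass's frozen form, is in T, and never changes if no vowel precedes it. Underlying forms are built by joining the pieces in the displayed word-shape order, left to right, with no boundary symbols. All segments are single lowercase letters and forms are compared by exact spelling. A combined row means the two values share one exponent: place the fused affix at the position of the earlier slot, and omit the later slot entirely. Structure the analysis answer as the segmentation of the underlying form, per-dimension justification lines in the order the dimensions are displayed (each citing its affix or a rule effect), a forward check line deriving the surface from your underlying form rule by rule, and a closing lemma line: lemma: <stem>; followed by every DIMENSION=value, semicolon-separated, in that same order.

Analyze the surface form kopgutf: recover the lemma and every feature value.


underlying: kop-git-f
MOD=so - signalled by the affix -f
POLE=lu - signalled by the affix -git
check: kopgitf -> kopgutf
lemma: kop; MOD=so; POLE=lu


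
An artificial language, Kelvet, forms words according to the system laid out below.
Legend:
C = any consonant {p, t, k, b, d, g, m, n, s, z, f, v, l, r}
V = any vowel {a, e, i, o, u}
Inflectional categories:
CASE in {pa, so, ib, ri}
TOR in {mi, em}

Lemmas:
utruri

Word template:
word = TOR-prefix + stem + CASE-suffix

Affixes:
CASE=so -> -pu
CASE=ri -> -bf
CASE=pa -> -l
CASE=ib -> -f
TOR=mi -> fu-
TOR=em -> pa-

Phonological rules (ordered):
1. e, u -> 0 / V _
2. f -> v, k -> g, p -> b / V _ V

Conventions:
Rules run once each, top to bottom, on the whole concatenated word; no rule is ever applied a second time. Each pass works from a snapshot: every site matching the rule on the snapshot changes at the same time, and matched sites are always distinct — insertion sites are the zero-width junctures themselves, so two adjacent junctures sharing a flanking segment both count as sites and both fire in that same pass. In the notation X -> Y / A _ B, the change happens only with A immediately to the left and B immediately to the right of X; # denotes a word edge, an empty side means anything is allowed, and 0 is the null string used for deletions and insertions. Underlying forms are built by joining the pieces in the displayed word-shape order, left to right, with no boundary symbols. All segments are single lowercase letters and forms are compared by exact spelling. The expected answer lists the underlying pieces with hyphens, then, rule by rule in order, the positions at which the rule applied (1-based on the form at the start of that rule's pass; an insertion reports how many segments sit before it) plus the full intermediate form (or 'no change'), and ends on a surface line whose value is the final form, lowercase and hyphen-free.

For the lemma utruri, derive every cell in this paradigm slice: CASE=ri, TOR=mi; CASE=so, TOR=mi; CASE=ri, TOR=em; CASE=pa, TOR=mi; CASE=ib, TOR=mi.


cell CASE=ri, TOR=mi:
underlying: fu-utruri-bf
1. e, u -> 0 / V _: fires at position(s) 3: futruribf
2. f -> v, k -> g, p -> b / V _ V: no change
surface: futruribf

cell CASE=so, TOR=mi:
underlying: fu-utruri-pu
1. e, u -> 0 / V _: fires at position(s) 3: futruripu
2. f -> v, k -> g, p -> b / V _ V: fires at position(s) 8: futruribu
surface: futruribu

cell CASE=ri, TOR=em:
underlying: pa-utruri-bf
1. e, u -> 0 / V _: fires at position(s) 3: patruribf
2. f -> v, k -> g, p -> b / V _ V: no change
surface: patruribf

cell CASE=pa, TOR=mi:
underlying: fu-utruri-l
1. e, u -> 0 / V _: fires at position(s) 3: futruril
2. f -> v, k -> g, p -> b / V _ V: no change
surface: futruril

cell CASE=ib, TOR=mi:
underlying: fu-utruri-f
1. e, u -> 0 / V _: fires at position(s) 3: futrurif
2. f -> v, k -> g, p -> b / V _ V: no change
surface: futrurif


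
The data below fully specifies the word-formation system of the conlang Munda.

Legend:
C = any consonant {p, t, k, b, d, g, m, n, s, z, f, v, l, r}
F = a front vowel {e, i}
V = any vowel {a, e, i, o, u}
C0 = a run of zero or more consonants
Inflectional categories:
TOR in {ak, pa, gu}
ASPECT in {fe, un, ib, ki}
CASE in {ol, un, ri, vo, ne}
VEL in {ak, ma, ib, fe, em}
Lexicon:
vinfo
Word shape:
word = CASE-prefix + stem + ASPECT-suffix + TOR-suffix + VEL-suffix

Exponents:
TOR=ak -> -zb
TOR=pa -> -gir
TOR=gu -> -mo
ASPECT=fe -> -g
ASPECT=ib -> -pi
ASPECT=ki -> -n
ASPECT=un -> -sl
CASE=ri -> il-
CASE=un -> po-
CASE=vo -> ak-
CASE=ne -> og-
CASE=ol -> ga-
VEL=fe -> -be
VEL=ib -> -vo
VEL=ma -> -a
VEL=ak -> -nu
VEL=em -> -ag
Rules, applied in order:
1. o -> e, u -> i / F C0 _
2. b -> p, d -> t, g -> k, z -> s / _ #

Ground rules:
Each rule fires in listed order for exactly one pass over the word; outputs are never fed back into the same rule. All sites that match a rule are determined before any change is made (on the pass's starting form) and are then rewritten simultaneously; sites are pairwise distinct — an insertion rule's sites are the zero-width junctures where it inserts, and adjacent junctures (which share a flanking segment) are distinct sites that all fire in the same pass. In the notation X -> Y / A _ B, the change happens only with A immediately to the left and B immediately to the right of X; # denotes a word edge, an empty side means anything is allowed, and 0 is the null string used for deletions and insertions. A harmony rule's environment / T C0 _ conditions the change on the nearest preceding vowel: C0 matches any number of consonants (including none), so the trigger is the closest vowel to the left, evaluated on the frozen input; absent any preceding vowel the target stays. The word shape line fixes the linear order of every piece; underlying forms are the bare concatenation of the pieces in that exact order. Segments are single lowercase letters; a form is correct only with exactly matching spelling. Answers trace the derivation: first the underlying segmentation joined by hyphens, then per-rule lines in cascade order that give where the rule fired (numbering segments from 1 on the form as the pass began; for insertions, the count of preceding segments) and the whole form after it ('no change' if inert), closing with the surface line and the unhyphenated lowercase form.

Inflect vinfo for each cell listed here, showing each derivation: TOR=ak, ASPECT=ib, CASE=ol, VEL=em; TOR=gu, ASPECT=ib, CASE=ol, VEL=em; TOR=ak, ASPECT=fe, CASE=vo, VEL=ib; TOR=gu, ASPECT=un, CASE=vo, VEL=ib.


cell TOR=ak, ASPECT=ib, CASE=ol, VEL=em:
underlying: ga-vinfo-pi-zb-ag
1. o -> e, u -> i / F C0 _: fires at position(s) 7: gavinfepizbag
2. b -> p, d -> t, g -> k, z -> s / _ #: fires at position(s) 13: gavinfepizbak
surface: gavinfepizbak

cell TOR=gu, ASPECT=ib, CASE=ol, VEL=em:
underlying: ga-vinfo-pi-mo-ag
1. o -> e, u -> i / F C0 _: fires at position(s) 7, 11: gavinfepimeag
2. b -> p, d -> t, g -> k, z -> s / _ #: fires at position(s) 13: gavinfepimeak
surface: gavinfepimeak

cell TOR=ak, ASPECT=fe, CASE=vo, VEL=ib:
underlying: ak-vinfo-g-zb-vo
1. o -> e, u -> i / F C0 _: fires at position(s) 7: akvinfegzbvo
2. b -> p, d -> t, g -> k, z -> s / _ #: no change
surface: akvinfegzbvo

cell TOR=gu, ASPECT=un, CASE=vo, VEL=ib:
underlying: ak-vinfo-sl-mo-vo
1. o -> e, u -> i / F C0 _: fires at position(s) 7: akvinfeslmovo
2. b -> p, d -> t, g -> k, z -> s / _ #: no change
surface: akvinfeslmovo


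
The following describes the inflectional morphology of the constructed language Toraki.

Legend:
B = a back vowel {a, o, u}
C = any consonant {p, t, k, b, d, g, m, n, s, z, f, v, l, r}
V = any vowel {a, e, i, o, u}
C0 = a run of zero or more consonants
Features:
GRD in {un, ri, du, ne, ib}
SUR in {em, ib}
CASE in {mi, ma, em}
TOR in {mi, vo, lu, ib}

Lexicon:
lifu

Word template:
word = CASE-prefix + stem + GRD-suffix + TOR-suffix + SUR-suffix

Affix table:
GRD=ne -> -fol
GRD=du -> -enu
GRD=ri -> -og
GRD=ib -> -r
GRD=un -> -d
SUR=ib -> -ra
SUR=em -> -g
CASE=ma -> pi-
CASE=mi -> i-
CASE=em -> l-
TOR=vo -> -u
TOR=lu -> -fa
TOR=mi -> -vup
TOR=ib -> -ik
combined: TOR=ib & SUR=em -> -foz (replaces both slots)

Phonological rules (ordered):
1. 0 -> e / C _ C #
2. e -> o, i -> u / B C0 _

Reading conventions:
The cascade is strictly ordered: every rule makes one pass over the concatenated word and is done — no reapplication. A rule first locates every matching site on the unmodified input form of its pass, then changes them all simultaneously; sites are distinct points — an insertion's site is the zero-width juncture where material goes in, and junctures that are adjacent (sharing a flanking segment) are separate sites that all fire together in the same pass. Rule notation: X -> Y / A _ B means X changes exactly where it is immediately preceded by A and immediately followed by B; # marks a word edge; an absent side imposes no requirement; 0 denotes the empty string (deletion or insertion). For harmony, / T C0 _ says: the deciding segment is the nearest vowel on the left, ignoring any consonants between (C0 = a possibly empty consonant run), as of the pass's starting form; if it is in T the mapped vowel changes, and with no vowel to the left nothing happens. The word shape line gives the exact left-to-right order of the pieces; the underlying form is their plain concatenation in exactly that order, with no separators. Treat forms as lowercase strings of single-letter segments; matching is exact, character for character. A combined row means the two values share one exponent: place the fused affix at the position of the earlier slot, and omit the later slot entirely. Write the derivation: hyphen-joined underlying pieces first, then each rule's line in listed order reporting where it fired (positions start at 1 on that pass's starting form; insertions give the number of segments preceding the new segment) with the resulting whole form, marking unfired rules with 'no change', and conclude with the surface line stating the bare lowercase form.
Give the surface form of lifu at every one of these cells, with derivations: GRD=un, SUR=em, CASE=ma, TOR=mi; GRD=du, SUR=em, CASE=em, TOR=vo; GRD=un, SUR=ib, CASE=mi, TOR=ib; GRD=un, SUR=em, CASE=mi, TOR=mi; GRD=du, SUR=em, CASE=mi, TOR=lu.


cell GRD=un, SUR=em, CASE=ma, TOR=mi:
underlying: pi-lifu-d-vup-g
1. 0 -> e / C _ C #: inserts after position(s) 10: pilifudvupeg
2. e -> o, i -> u / B C0 _: fires at position(s) 11: pilifudvupog
surface: pilifudvupog

cell GRD=du, SUR=em, CASE=em, TOR=vo:
underlying: l-lifu-enu-u-g
1. 0 -> e / C _ C #: no change
2. e -> o, i -> u / B C0 _: fires at position(s) 6: llifuonuug
surface: llifuonuug

cell GRD=un, SUR=ib, CASE=mi, TOR=ib:
underlying: i-lifu-d-ik-ra
1. 0 -> e / C _ C #: no change
2. e -> o, i -> u / B C0 _: fires at position(s) 7: ilifudukra
surface: ilifudukra

cell GRD=un, SUR=em, CASE=mi, TOR=mi:
underlying: i-lifu-d-vup-g
1. 0 -> e / C _ C #: inserts after position(s) 9: ilifudvupeg
2. e -> o, i -> u / B C0 _: fires at position(s) 10: ilifudvupog
surface: ilifudvupog

cell GRD=du, SUR=em, CASE=mi, TOR=lu:
underlying: i-lifu-enu-fa-g
1. 0 -> e / C _ C #: no change
2. e -> o, i -> u / B C0 _: fires at position(s) 6: ilifuonufag
surface: ilifuonufag


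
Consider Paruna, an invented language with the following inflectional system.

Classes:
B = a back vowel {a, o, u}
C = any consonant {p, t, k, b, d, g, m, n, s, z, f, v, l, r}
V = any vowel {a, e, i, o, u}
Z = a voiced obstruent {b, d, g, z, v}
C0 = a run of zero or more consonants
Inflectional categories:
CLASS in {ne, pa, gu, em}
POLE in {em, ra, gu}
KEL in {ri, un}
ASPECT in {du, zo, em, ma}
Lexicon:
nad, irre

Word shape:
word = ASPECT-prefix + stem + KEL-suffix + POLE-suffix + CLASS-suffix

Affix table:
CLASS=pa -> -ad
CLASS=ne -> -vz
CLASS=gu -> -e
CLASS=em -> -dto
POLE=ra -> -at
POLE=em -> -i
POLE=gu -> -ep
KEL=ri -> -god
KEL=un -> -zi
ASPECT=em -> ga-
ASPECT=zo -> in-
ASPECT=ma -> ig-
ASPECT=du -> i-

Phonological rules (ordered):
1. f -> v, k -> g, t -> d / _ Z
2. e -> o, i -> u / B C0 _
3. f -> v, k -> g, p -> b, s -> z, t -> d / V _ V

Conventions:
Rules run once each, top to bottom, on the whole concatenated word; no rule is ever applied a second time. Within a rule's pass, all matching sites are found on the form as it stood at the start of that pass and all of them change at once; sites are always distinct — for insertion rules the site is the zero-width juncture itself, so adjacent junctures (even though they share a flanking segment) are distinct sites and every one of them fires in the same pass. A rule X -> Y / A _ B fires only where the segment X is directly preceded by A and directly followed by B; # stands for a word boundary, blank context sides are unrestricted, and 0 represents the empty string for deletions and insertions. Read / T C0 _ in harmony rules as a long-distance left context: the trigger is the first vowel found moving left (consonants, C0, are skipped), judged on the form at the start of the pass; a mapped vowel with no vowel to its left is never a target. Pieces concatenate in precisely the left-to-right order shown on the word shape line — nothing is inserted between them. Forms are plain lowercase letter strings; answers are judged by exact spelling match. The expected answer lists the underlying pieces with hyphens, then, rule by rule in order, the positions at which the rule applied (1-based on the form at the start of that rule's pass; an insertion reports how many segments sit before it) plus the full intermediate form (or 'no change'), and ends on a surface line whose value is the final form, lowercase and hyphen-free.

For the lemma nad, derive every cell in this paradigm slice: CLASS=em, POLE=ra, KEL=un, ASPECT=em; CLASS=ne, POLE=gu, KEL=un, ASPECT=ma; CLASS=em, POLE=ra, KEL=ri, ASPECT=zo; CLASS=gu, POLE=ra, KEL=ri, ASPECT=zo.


cell CLASS=em, POLE=ra, KEL=un, ASPECT=em:
underlying: ga-nad-zi-at-dto
1. f -> v, k -> g, t -> d / _ Z: fires at position(s) 9: ganadziaddto
2. e -> o, i -> u / B C0 _: fires at position(s) 7: ganadzuaddto
3. f -> v, k -> g, p -> b, s -> z, t -> d / V _ V: no change
surface: ganadzuaddto

cell CLASS=ne, POLE=gu, KEL=un, ASPECT=ma:
underlying: ig-nad-zi-ep-vz
1. f -> v, k -> g, t -> d / _ Z: no change
2. e -> o, i -> u / B C0 _: fires at position(s) 7: ignadzuepvz
3. f -> v, k -> g, p -> b, s -> z, t -> d / V _ V: no change
surface: ignadzuepvz

cell CLASS=em, POLE=ra, KEL=ri, ASPECT=zo:
underlying: in-nad-god-at-dto
1. f -> v, k -> g, t -> d / _ Z: fires at position(s) 10: innadgodaddto
2. e -> o, i -> u / B C0 _: no change
3. f -> v, k -> g, p -> b, s -> z, t -> d / V _ V: no change
surface: innadgodaddto

cell CLASS=gu, POLE=ra, KEL=ri, ASPECT=zo:
underlying: in-nad-god-at-e
1. f -> v, k -> g, t -> d / _ Z: no change
2. e -> o, i -> u / B C0 _: fires at position(s) 11: innadgodato
3. f -> v, k -> g, p -> b, s -> z, t -> d / V _ V: fires at position(s) 10: innadgodado
surface: innadgodado


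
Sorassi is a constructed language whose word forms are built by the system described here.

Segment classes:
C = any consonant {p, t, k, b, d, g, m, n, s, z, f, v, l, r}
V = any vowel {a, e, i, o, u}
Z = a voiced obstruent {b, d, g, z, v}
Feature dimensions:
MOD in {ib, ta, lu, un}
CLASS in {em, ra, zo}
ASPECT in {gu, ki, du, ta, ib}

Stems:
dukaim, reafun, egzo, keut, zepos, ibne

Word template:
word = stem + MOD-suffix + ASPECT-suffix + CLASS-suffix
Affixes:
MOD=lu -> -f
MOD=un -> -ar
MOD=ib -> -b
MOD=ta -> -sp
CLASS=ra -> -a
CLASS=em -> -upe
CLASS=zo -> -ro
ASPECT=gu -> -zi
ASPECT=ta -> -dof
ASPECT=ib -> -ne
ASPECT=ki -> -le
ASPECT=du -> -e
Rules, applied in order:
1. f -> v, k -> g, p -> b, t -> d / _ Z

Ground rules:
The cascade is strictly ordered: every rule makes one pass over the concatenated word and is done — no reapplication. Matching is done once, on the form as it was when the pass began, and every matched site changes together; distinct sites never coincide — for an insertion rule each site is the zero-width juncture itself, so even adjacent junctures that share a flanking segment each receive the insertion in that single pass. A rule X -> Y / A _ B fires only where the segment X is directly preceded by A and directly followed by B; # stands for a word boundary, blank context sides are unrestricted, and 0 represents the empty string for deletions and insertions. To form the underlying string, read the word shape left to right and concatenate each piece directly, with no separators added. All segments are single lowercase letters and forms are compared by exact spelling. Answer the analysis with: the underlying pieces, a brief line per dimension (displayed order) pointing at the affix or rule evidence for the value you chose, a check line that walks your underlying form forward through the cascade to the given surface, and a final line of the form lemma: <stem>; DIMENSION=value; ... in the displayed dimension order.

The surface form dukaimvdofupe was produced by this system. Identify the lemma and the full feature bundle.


underlying: dukaim-f-dof-upe
MOD=lu - signalled by the affix -f
CLASS=em - signalled by the affix -upe
ASPECT=ta - signalled by the affix -dof
check: dukaimfdofupe -> dukaimvdofupe
lemma: dukaim; MOD=lu; CLASS=em; ASPECT=ta


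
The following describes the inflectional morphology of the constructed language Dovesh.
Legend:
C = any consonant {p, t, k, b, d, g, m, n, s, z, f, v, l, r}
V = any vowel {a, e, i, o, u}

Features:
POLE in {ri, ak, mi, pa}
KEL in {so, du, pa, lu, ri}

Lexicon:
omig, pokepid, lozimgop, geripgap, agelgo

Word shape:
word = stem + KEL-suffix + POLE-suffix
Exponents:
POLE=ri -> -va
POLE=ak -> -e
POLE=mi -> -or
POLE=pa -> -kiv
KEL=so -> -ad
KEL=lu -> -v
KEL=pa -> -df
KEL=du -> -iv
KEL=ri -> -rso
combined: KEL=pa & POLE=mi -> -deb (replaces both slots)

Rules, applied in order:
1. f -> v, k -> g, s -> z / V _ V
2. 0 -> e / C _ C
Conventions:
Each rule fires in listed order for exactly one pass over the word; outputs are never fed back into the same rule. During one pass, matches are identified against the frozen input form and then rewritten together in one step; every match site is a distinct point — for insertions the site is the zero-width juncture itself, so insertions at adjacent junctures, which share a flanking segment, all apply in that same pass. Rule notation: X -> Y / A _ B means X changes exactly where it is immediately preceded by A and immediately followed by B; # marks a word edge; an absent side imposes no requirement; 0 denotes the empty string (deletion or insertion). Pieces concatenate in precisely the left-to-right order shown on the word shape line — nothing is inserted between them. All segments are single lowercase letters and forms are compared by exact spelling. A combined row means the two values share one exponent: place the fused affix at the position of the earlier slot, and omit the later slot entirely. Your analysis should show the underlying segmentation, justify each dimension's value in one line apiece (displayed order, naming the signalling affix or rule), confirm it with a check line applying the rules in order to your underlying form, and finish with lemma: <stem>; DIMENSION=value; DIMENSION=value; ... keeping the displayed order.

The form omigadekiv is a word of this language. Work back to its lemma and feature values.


underlying: omig-ad-kiv
POLE=pa - signalled by the affix -kiv
KEL=so - signalled by the affix -ad
check: omigadkiv -> omigadkiv -> omigadekiv
lemma: omig; POLE=pa; KEL=so


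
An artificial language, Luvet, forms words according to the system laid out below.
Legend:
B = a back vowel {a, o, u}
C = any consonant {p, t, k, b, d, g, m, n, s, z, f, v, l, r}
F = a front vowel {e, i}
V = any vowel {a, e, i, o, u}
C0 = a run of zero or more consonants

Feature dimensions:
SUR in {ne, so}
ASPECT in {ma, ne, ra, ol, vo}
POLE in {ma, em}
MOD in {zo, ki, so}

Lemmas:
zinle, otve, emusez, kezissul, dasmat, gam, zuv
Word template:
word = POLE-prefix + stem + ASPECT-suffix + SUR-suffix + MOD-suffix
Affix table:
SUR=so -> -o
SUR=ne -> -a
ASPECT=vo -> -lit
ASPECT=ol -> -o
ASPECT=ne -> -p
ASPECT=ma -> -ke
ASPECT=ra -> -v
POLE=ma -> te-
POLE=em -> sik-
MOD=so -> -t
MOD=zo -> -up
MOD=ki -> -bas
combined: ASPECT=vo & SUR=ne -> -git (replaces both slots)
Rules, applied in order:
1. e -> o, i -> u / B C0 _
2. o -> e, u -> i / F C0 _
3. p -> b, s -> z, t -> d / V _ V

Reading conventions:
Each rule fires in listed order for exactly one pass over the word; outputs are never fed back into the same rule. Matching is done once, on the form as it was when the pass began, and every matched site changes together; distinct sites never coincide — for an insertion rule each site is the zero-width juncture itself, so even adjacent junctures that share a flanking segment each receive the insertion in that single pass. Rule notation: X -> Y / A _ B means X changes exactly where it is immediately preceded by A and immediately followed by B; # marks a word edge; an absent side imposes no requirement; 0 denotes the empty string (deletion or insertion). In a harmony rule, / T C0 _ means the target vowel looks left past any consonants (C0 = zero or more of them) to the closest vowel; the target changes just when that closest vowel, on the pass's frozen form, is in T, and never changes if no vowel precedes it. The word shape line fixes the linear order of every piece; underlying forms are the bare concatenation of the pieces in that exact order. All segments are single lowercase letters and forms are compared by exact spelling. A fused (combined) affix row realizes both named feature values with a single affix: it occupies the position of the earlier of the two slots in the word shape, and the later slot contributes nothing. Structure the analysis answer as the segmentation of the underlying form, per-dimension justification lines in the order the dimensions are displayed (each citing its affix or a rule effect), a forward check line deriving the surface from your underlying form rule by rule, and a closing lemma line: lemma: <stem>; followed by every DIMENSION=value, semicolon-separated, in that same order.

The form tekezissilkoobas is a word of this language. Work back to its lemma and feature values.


underlying: te-kezissul-ke-o-bas
SUR=so - signalled by the affix -o
ASPECT=ma - signalled by the affix -ke
POLE=ma - signalled by the affix te-
MOD=ki - signalled by the affix -bas
check: tekezissulkeobas -> tekezissulkoobas -> tekezissilkoobas -> tekezissilkoobas
lemma: kezissul; SUR=so; ASPECT=ma; POLE=ma; MOD=ki
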